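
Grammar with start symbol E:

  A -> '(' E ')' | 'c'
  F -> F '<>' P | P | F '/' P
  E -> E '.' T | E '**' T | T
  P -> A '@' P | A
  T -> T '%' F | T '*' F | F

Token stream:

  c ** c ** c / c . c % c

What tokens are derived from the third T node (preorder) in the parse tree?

[E [E [E [E [T [F [P [A c]]]]] ** [T [F [P [A c]]]]] ** [T [F [F [P [A c]]] / [P [A c]]]]] . [T [T [F [P [A c]]]] % [F [P [A c]]]]]

c / c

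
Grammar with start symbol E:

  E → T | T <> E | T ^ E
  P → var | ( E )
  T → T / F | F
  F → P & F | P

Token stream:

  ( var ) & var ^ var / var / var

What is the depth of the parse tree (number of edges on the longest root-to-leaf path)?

[E [T [F [P ( [E [T [F [P var]]]] )] & [F [P var]]]] ^ [E [T [T [T [F [P var]]] / [F [P var]]] / [F [P var]]]]]

8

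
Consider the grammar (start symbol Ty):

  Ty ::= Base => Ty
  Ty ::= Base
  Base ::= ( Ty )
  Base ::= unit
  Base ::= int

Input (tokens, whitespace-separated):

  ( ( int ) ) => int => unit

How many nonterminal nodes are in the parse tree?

[Ty [Base ( [Ty [Base ( [Ty [Base int]] )]] )] => [Ty [Base int] => [Ty [Base unit]]]]

10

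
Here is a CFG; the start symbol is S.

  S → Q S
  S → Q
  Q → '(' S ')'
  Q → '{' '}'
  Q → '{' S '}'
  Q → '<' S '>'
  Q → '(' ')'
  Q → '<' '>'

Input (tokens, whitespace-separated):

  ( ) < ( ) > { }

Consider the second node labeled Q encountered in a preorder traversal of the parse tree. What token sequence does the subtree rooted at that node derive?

[S [Q ( )] [S [Q < [S [Q ( )]] >] [S [Q { }]]]]

< ( ) >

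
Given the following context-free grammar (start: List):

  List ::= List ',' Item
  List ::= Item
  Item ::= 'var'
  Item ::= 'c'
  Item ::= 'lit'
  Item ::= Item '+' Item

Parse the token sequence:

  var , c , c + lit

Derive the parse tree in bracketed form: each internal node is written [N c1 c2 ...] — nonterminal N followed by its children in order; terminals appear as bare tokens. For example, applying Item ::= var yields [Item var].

List
List , Item
List , Item , Item
Item , Item , Item
var , Item , Item
var , c , Item
var , c , Item + Item
var , c , c + Item
var , c , c + lit

[List [List [List [Item var]] , [Item c]] , [Item [Item c] + [Item lit]]]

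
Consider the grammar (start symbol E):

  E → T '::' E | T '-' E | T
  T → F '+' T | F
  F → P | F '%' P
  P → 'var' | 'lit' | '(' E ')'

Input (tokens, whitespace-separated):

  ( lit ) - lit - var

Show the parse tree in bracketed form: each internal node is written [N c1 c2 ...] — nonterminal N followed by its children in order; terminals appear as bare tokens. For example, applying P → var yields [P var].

E
T - E
F - E
P - E
( E ) - E
( T ) - E
( F ) - E
( P ) - E
( lit ) - E
( lit ) - T - E
( lit ) - F - E
( lit ) - P - E
( lit ) - lit - E
( lit ) - lit - T
( lit ) - lit - F
( lit ) - lit - P
( lit ) - lit - var

[E [T [F [P ( [E [T [F [P lit]]]] )]]] - [E [T [F [P lit]]] - [E [T [F [P var]]]]]]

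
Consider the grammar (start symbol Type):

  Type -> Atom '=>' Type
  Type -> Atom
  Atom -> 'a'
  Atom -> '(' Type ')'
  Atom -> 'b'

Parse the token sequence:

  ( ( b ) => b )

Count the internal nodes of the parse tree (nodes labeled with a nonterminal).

8

[Type [Atom ( [Type [Atom ( [Type [Atom b]] )] => [Type [Atom b]]] )]]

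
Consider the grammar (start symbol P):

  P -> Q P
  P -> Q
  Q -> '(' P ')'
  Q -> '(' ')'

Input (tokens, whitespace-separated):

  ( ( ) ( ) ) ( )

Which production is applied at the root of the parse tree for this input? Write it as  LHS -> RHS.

P -> Q P

[P [Q ( [P [Q ( )] [P [Q ( )]]] )] [P [Q ( )]]]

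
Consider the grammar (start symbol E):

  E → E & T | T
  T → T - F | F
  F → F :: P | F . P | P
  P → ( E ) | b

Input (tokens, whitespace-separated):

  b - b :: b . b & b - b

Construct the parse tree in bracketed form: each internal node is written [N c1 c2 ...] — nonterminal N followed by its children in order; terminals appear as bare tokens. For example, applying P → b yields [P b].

E
E & T
T & T
T - F & T
F - F & T
P - F & T
b - F & T
b - F . P & T
b - F :: P . P & T
b - P :: P . P & T
b - b :: P . P & T
b - b :: b . P & T
b - b :: b . b & T
b - b :: b . b & T - F
b - b :: b . b & F - F
b - b :: b . b & P - F
b - b :: b . b & b - F
b - b :: b . b & b - P
b - b :: b . b & b - b

[E [E [T [T [F [P b]]] - [F [F [F [P b]] :: [P b]] . [P b]]]] & [T [T [F [P b]]] - [F [P b]]]]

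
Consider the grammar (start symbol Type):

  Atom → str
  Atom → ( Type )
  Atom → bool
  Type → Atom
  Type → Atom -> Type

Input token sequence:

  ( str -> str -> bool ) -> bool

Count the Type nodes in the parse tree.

[Type [Atom ( [Type [Atom str] -> [Type [Atom str] -> [Type [Atom bool]]]] )] -> [Type [Atom bool]]]

5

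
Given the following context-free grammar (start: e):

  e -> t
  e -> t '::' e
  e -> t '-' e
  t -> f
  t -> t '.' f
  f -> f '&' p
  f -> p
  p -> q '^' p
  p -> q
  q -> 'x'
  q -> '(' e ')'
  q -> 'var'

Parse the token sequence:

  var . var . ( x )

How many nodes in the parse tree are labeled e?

[e [t [t [t [f [p [q var]]]] . [f [p [q var]]]] . [f [p [q ( [e [t [f [p [q x]]]]] )]]]]]

2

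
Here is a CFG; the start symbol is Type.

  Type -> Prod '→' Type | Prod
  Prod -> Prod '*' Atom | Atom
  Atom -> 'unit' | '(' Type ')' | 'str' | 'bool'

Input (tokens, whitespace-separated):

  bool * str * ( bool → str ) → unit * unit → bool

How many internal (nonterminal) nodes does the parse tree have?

[Type [Prod [Prod [Prod [Atom bool]] * [Atom str]] * [Atom ( [Type [Prod [Atom bool]] → [Type [Prod [Atom str]]]] )]] → [Type [Prod [Prod [Atom unit]] * [Atom unit]] → [Type [Prod [Atom bool]]]]]

21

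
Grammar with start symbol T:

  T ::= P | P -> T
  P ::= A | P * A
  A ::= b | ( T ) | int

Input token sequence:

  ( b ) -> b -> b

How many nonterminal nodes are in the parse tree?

12

[T [P [A ( [T [P [A b]]] )]] -> [T [P [A b]] -> [T [P [A b]]]]]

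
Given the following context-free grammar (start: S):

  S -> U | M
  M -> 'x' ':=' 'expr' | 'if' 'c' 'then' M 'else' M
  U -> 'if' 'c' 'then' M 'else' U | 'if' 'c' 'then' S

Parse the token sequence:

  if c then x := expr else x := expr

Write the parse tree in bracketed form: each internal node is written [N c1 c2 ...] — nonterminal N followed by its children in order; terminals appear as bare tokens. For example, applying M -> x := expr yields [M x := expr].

S
M
if c then M else M
if c then x := expr else M
if c then x := expr else x := expr

[S [M if c then [M x := expr] else [M x := expr]]]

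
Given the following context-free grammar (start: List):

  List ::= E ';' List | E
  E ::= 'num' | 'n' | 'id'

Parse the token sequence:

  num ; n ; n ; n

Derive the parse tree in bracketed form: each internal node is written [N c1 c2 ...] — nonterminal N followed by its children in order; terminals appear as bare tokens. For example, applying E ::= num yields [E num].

List
E ; List
num ; List
num ; E ; List
num ; n ; List
num ; n ; E ; List
num ; n ; n ; List
num ; n ; n ; E
num ; n ; n ; n

[List [E num] ; [List [E n] ; [List [E n] ; [List [E n]]]]]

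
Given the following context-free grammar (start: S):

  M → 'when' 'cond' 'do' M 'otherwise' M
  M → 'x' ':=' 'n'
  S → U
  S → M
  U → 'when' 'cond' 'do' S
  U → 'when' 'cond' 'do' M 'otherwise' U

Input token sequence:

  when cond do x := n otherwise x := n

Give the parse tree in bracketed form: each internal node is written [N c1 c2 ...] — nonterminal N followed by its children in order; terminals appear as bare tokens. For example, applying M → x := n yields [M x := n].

[S [M when cond do [M x := n] otherwise [M x := n]]]

S
M
when cond do M otherwise M
when cond do x := n otherwise M
when cond do x := n otherwise x := n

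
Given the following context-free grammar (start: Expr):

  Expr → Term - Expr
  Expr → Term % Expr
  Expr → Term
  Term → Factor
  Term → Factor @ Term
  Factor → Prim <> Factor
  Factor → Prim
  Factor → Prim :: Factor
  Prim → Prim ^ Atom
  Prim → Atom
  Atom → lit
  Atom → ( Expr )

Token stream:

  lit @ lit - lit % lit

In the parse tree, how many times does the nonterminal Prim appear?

4

[Expr [Term [Factor [Prim [Atom lit]]] @ [Term [Factor [Prim [Atom lit]]]]] - [Expr [Term [Factor [Prim [Atom lit]]]] % [Expr [Term [Factor [Prim [Atom lit]]]]]]]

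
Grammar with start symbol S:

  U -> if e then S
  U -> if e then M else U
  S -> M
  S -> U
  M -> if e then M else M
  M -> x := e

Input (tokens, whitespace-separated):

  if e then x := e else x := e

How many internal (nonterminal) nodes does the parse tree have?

4

[S [M if e then [M x := e] else [M x := e]]]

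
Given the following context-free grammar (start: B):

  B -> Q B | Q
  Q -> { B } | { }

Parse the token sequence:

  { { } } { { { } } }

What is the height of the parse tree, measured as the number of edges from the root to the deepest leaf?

[B [Q { [B [Q { }]] }] [B [Q { [B [Q { [B [Q { }]] }]] }]]]

7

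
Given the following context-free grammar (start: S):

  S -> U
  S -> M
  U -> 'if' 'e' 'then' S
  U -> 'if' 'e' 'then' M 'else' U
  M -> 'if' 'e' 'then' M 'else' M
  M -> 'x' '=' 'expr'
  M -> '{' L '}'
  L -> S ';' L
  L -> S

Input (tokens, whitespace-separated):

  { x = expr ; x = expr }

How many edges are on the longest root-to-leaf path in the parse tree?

6

[S [M { [L [S [M x = expr]] ; [L [S [M x = expr]]]] }]]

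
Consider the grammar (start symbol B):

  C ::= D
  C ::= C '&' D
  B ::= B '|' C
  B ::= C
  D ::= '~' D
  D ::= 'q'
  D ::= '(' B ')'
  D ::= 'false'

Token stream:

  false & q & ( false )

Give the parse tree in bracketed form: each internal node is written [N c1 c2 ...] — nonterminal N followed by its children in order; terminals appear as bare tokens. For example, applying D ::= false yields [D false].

B
C
C & D
C & D & D
D & D & D
false & D & D
false & q & D
false & q & ( B )
false & q & ( C )
false & q & ( D )
false & q & ( false )

[B [C [C [C [D false]] & [D q]] & [D ( [B [C [D false]]] )]]]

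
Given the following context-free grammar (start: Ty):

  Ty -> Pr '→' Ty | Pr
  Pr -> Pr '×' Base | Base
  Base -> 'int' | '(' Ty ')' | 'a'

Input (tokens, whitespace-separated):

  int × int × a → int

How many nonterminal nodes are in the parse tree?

10

[Ty [Pr [Pr [Pr [Base int]] × [Base int]] × [Base a]] → [Ty [Pr [Base int]]]]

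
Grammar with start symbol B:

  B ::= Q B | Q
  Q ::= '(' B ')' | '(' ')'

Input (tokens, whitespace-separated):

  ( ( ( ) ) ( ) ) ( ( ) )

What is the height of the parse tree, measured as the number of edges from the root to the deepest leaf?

6

[B [Q ( [B [Q ( [B [Q ( )]] )] [B [Q ( )]]] )] [B [Q ( [B [Q ( )]] )]]]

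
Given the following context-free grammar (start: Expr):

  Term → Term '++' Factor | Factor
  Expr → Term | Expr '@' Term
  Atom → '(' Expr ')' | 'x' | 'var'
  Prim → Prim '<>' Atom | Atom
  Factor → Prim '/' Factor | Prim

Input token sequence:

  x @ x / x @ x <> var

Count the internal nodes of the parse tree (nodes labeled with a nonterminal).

20

[Expr [Expr [Expr [Term [Factor [Prim [Atom x]]]]] @ [Term [Factor [Prim [Atom x]] / [Factor [Prim [Atom x]]]]]] @ [Term [Factor [Prim [Prim [Atom x]] <> [Atom var]]]]]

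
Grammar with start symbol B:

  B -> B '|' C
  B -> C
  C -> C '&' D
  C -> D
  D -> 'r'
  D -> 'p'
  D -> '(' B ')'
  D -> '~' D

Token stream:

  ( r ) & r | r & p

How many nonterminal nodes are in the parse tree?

13

[B [B [C [C [D ( [B [C [D r]]] )]] & [D r]]] | [C [C [D r]] & [D p]]]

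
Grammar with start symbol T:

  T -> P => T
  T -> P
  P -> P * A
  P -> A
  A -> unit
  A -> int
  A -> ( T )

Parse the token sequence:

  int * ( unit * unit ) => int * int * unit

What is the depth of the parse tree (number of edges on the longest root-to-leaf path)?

7

[T [P [P [A int]] * [A ( [T [P [P [A unit]] * [A unit]]] )]] => [T [P [P [P [A int]] * [A int]] * [A unit]]]]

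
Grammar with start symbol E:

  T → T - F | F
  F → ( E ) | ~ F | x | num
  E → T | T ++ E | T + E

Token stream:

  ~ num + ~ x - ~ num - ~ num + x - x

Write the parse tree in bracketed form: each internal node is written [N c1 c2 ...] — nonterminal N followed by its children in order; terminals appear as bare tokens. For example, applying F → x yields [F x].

E
T + E
F + E
~ F + E
~ num + E
~ num + T + E
~ num + T - F + E
~ num + T - F - F + E
~ num + F - F - F + E
~ num + ~ F - F - F + E
~ num + ~ x - F - F + E
~ num + ~ x - ~ F - F + E
~ num + ~ x - ~ num - F + E
~ num + ~ x - ~ num - ~ F + E
~ num + ~ x - ~ num - ~ num + E
~ num + ~ x - ~ num - ~ num + T
~ num + ~ x - ~ num - ~ num + T - F
~ num + ~ x - ~ num - ~ num + F - F
~ num + ~ x - ~ num - ~ num + x - F
~ num + ~ x - ~ num - ~ num + x - x

[E [T [F ~ [F num]]] + [E [T [T [T [F ~ [F x]]] - [F ~ [F num]]] - [F ~ [F num]]] + [E [T [T [F x]] - [F x]]]]]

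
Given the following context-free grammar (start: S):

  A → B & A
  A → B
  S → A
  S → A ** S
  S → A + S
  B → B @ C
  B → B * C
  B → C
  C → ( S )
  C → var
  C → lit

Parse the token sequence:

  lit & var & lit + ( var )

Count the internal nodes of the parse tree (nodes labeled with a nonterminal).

18

[S [A [B [C lit]] & [A [B [C var]] & [A [B [C lit]]]]] + [S [A [B [C ( [S [A [B [C var]]]] )]]]]]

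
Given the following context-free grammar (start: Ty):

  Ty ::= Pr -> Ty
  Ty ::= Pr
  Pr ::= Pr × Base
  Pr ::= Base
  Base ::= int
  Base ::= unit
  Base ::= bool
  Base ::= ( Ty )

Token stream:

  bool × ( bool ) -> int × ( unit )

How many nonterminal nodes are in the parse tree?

[Ty [Pr [Pr [Base bool]] × [Base ( [Ty [Pr [Base bool]]] )]] -> [Ty [Pr [Pr [Base int]] × [Base ( [Ty [Pr [Base unit]]] )]]]]

16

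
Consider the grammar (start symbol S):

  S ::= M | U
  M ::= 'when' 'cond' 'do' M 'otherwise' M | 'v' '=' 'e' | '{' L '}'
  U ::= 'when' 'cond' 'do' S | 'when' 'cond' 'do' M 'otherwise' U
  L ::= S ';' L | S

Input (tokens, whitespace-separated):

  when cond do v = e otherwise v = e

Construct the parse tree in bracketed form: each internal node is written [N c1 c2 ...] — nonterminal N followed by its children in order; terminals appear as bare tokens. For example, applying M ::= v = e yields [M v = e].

[S [M when cond do [M v = e] otherwise [M v = e]]]

S
M
when cond do M otherwise M
when cond do v = e otherwise M
when cond do v = e otherwise v = e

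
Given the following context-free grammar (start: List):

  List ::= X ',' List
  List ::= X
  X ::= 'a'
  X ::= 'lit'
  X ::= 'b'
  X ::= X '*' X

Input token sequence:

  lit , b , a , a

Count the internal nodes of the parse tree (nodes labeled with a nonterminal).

[List [X lit] , [List [X b] , [List [X a] , [List [X a]]]]]

8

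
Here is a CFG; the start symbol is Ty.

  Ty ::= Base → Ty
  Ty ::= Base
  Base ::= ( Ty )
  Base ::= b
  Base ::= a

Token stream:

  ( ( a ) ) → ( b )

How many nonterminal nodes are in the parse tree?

10

[Ty [Base ( [Ty [Base ( [Ty [Base a]] )]] )] → [Ty [Base ( [Ty [Base b]] )]]]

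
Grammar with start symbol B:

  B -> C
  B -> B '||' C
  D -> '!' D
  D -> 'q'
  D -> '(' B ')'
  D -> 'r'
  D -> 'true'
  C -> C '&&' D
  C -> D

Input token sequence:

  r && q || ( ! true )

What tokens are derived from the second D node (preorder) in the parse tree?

q

[B [B [C [C [D r]] && [D q]]] || [C [D ( [B [C [D ! [D true]]]] )]]]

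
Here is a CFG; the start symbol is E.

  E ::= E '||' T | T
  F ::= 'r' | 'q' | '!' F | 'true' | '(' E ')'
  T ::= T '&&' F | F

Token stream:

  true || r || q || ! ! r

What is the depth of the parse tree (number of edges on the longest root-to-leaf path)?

6

[E [E [E [E [T [F true]]] || [T [F r]]] || [T [F q]]] || [T [F ! [F ! [F r]]]]]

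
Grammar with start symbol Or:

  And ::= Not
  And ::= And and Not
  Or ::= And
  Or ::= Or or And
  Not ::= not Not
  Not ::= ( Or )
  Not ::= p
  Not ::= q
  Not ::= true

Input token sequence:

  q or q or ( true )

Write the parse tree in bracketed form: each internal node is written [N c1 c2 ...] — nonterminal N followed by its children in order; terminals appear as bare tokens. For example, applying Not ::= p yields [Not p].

[Or [Or [Or [And [Not q]]] or [And [Not q]]] or [And [Not ( [Or [And [Not true]]] )]]]

Or
Or or And
Or or And or And
And or And or And
Not or And or And
q or And or And
q or Not or And
q or q or And
q or q or Not
q or q or ( Or )
q or q or ( And )
q or q or ( Not )
q or q or ( true )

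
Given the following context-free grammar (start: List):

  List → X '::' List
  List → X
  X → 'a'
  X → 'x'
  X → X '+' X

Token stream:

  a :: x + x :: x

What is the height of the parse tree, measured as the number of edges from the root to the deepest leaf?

4

[List [X a] :: [List [X [X x] + [X x]] :: [List [X x]]]]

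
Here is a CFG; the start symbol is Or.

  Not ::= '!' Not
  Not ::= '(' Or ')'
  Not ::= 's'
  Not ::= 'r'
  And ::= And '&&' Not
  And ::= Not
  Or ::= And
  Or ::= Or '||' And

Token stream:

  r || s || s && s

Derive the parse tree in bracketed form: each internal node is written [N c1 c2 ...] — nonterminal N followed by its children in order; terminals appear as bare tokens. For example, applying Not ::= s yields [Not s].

Or
Or || And
Or || And || And
And || And || And
Not || And || And
r || And || And
r || Not || And
r || s || And
r || s || And && Not
r || s || Not && Not
r || s || s && Not
r || s || s && s

[Or [Or [Or [And [Not r]]] || [And [Not s]]] || [And [And [Not s]] && [Not s]]]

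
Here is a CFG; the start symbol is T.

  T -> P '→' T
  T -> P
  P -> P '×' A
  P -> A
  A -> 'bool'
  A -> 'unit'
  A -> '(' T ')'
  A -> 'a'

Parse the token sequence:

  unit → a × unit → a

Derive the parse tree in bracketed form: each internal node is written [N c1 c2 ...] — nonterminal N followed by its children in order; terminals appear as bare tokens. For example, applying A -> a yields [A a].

T
P → T
A → T
unit → T
unit → P → T
unit → P × A → T
unit → A × A → T
unit → a × A → T
unit → a × unit → T
unit → a × unit → P
unit → a × unit → A
unit → a × unit → a

[T [P [A unit]] → [T [P [P [A a]] × [A unit]] → [T [P [A a]]]]]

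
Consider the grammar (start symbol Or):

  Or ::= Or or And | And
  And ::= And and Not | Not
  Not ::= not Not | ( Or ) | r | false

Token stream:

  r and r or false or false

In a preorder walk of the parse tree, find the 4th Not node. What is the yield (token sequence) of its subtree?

[Or [Or [Or [And [And [Not r]] and [Not r]]] or [And [Not false]]] or [And [Not false]]]

false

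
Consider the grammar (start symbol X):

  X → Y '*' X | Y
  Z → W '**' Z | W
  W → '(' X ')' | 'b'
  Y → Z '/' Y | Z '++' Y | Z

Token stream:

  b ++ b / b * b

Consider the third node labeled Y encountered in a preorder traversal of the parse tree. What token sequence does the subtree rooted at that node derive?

b

[X [Y [Z [W b]] ++ [Y [Z [W b]] / [Y [Z [W b]]]]] * [X [Y [Z [W b]]]]]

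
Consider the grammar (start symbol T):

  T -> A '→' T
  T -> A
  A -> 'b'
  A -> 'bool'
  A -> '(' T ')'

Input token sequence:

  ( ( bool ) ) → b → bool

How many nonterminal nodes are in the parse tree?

10

[T [A ( [T [A ( [T [A bool]] )]] )] → [T [A b] → [T [A bool]]]]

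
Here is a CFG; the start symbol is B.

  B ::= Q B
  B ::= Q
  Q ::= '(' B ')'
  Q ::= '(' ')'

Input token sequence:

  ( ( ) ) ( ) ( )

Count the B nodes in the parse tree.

[B [Q ( [B [Q ( )]] )] [B [Q ( )] [B [Q ( )]]]]

4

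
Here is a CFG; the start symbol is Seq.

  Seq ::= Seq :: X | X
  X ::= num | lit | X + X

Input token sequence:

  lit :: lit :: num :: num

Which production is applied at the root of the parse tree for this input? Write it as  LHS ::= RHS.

Seq ::= Seq :: X

[Seq [Seq [Seq [Seq [X lit]] :: [X lit]] :: [X num]] :: [X num]]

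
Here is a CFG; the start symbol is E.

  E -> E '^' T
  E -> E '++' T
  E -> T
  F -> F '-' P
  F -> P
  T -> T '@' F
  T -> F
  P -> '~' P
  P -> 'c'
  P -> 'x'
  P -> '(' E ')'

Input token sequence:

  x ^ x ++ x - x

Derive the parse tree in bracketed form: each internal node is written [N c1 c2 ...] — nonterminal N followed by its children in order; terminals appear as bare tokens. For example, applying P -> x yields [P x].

[E [E [E [T [F [P x]]]] ^ [T [F [P x]]]] ++ [T [F [F [P x]] - [P x]]]]

E
E ++ T
E ^ T ++ T
T ^ T ++ T
F ^ T ++ T
P ^ T ++ T
x ^ T ++ T
x ^ F ++ T
x ^ P ++ T
x ^ x ++ T
x ^ x ++ F
x ^ x ++ F - P
x ^ x ++ P - P
x ^ x ++ x - P
x ^ x ++ x - x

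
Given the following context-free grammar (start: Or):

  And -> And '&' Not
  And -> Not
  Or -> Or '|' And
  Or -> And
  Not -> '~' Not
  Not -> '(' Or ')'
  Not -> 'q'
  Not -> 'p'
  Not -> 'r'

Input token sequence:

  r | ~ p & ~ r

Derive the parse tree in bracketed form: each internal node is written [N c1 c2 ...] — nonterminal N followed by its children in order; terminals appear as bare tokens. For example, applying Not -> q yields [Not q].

Or
Or | And
And | And
Not | And
r | And
r | And & Not
r | Not & Not
r | ~ Not & Not
r | ~ p & Not
r | ~ p & ~ Not
r | ~ p & ~ r

[Or [Or [And [Not r]]] | [And [And [Not ~ [Not p]]] & [Not ~ [Not r]]]]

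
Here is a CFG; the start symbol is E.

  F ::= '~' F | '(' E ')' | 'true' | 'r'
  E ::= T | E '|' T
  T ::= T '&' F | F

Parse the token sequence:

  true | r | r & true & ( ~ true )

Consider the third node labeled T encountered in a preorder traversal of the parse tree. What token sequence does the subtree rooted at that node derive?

[E [E [E [T [F true]]] | [T [F r]]] | [T [T [T [F r]] & [F true]] & [F ( [E [T [F ~ [F true]]]] )]]]

r & true & ( ~ true )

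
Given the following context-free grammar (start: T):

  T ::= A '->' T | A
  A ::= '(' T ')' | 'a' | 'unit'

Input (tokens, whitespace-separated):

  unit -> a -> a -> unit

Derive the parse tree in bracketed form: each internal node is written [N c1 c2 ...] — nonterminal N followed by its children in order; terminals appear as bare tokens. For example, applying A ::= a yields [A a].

[T [A unit] -> [T [A a] -> [T [A a] -> [T [A unit]]]]]

T
A -> T
unit -> T
unit -> A -> T
unit -> a -> T
unit -> a -> A -> T
unit -> a -> a -> T
unit -> a -> a -> A
unit -> a -> a -> unit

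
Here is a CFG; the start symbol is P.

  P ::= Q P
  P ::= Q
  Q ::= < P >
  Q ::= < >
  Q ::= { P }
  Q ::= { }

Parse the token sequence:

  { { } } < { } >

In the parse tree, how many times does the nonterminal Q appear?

4

[P [Q { [P [Q { }]] }] [P [Q < [P [Q { }]] >]]]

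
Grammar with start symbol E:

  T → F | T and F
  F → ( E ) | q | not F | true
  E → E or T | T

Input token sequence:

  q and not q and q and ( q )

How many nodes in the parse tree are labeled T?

[E [T [T [T [T [F q]] and [F not [F q]]] and [F q]] and [F ( [E [T [F q]]] )]]]

5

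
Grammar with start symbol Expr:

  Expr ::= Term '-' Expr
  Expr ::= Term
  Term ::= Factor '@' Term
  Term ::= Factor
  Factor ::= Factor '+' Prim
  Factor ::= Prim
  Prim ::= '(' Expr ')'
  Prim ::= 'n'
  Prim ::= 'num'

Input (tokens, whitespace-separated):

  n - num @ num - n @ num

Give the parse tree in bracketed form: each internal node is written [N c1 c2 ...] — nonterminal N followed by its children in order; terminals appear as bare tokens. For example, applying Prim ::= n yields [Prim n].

Expr
Term - Expr
Factor - Expr
Prim - Expr
n - Expr
n - Term - Expr
n - Factor @ Term - Expr
n - Prim @ Term - Expr
n - num @ Term - Expr
n - num @ Factor - Expr
n - num @ Prim - Expr
n - num @ num - Expr
n - num @ num - Term
n - num @ num - Factor @ Term
n - num @ num - Prim @ Term
n - num @ num - n @ Term
n - num @ num - n @ Factor
n - num @ num - n @ Prim
n - num @ num - n @ num

[Expr [Term [Factor [Prim n]]] - [Expr [Term [Factor [Prim num]] @ [Term [Factor [Prim num]]]] - [Expr [Term [Factor [Prim n]] @ [Term [Factor [Prim num]]]]]]]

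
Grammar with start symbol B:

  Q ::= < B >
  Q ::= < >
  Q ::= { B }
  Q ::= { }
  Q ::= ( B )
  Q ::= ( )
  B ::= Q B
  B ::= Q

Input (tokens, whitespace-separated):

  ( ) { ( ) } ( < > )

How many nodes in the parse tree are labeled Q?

5

[B [Q ( )] [B [Q { [B [Q ( )]] }] [B [Q ( [B [Q < >]] )]]]]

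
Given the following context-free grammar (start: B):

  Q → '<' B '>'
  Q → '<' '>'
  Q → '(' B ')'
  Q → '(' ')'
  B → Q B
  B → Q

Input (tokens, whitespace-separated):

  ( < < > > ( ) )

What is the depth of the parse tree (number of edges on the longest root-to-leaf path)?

[B [Q ( [B [Q < [B [Q < >]] >] [B [Q ( )]]] )]]

6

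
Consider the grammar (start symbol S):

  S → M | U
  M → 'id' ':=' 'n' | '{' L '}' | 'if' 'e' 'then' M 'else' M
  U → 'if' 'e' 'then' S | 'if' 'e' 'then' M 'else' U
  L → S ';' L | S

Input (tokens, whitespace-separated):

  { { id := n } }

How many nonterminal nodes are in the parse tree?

8

[S [M { [L [S [M { [L [S [M id := n]]] }]]] }]]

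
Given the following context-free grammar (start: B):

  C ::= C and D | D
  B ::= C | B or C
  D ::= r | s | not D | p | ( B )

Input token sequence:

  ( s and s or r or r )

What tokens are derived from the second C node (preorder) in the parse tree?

s and s

[B [C [D ( [B [B [B [C [C [D s]] and [D s]]] or [C [D r]]] or [C [D r]]] )]]]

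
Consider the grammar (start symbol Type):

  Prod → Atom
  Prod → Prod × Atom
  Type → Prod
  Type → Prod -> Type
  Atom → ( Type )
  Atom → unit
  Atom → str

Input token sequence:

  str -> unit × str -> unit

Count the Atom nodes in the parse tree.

4

[Type [Prod [Atom str]] -> [Type [Prod [Prod [Atom unit]] × [Atom str]] -> [Type [Prod [Atom unit]]]]]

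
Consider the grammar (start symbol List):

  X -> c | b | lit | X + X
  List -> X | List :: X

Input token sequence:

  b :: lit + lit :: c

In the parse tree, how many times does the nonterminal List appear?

3

[List [List [List [X b]] :: [X [X lit] + [X lit]]] :: [X c]]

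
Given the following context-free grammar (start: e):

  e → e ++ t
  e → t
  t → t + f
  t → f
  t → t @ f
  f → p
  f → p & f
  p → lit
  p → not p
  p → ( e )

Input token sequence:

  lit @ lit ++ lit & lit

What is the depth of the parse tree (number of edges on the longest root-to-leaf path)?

6

[e [e [t [t [f [p lit]]] @ [f [p lit]]]] ++ [t [f [p lit] & [f [p lit]]]]]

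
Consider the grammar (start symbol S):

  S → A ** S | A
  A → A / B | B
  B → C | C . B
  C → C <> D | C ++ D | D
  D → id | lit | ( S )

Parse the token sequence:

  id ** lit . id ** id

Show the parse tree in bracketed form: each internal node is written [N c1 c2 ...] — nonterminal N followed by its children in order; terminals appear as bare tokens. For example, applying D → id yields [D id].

[S [A [B [C [D id]]]] ** [S [A [B [C [D lit]] . [B [C [D id]]]]] ** [S [A [B [C [D id]]]]]]]

S
A ** S
B ** S
C ** S
D ** S
id ** S
id ** A ** S
id ** B ** S
id ** C . B ** S
id ** D . B ** S
id ** lit . B ** S
id ** lit . C ** S
id ** lit . D ** S
id ** lit . id ** S
id ** lit . id ** A
id ** lit . id ** B
id ** lit . id ** C
id ** lit . id ** D
id ** lit . id ** id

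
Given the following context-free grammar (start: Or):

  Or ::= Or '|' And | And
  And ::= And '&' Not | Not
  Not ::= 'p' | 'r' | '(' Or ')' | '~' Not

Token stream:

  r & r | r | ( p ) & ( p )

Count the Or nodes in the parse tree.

5

[Or [Or [Or [And [And [Not r]] & [Not r]]] | [And [Not r]]] | [And [And [Not ( [Or [And [Not p]]] )]] & [Not ( [Or [And [Not p]]] )]]]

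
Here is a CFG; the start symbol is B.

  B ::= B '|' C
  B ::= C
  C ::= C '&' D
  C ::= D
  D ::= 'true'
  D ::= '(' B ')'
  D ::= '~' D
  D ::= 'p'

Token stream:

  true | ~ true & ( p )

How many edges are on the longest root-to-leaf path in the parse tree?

[B [B [C [D true]]] | [C [C [D ~ [D true]]] & [D ( [B [C [D p]]] )]]]

6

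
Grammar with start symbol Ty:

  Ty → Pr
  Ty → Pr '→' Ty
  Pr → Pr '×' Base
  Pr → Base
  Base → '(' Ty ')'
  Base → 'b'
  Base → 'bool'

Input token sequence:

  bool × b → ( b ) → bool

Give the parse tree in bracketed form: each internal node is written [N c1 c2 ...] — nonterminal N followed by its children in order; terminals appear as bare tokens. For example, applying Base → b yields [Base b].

[Ty [Pr [Pr [Base bool]] × [Base b]] → [Ty [Pr [Base ( [Ty [Pr [Base b]]] )]] → [Ty [Pr [Base bool]]]]]

Ty
Pr → Ty
Pr × Base → Ty
Base × Base → Ty
bool × Base → Ty
bool × b → Ty
bool × b → Pr → Ty
bool × b → Base → Ty
bool × b → ( Ty ) → Ty
bool × b → ( Pr ) → Ty
bool × b → ( Base ) → Ty
bool × b → ( b ) → Ty
bool × b → ( b ) → Pr
bool × b → ( b ) → Base
bool × b → ( b ) → bool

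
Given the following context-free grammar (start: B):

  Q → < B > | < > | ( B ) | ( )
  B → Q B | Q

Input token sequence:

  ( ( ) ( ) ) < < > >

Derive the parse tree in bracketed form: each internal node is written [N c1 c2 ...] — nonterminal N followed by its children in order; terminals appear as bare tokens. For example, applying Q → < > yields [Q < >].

B
Q B
( B ) B
( Q B ) B
( ( ) B ) B
( ( ) Q ) B
( ( ) ( ) ) B
( ( ) ( ) ) Q
( ( ) ( ) ) < B >
( ( ) ( ) ) < Q >
( ( ) ( ) ) < < > >

[B [Q ( [B [Q ( )] [B [Q ( )]]] )] [B [Q < [B [Q < >]] >]]]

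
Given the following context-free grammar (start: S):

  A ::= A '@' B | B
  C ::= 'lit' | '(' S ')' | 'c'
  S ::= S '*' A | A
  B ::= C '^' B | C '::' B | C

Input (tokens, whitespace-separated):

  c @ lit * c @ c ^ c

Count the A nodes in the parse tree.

[S [S [A [A [B [C c]]] @ [B [C lit]]]] * [A [A [B [C c]]] @ [B [C c] ^ [B [C c]]]]]

4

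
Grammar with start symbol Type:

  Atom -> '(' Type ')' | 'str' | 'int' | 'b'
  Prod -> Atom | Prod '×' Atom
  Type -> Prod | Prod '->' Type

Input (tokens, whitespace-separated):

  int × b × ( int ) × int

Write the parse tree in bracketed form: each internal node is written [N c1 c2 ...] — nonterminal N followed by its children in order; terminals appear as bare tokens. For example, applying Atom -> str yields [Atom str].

[Type [Prod [Prod [Prod [Prod [Atom int]] × [Atom b]] × [Atom ( [Type [Prod [Atom int]]] )]] × [Atom int]]]

Type
Prod
Prod × Atom
Prod × Atom × Atom
Prod × Atom × Atom × Atom
Atom × Atom × Atom × Atom
int × Atom × Atom × Atom
int × b × Atom × Atom
int × b × ( Type ) × Atom
int × b × ( Prod ) × Atom
int × b × ( Atom ) × Atom
int × b × ( int ) × Atom
int × b × ( int ) × int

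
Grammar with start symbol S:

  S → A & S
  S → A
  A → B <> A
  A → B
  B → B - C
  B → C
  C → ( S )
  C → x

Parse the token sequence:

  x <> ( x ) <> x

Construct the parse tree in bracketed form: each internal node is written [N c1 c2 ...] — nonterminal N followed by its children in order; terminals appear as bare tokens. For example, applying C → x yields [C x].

[S [A [B [C x]] <> [A [B [C ( [S [A [B [C x]]]] )]] <> [A [B [C x]]]]]]

S
A
B <> A
C <> A
x <> A
x <> B <> A
x <> C <> A
x <> ( S ) <> A
x <> ( A ) <> A
x <> ( B ) <> A
x <> ( C ) <> A
x <> ( x ) <> A
x <> ( x ) <> B
x <> ( x ) <> C
x <> ( x ) <> x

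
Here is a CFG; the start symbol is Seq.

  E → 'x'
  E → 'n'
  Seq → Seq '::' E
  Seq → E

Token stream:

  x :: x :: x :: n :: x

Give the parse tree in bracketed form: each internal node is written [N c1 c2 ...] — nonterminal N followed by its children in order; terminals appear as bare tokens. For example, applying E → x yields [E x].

[Seq [Seq [Seq [Seq [Seq [E x]] :: [E x]] :: [E x]] :: [E n]] :: [E x]]

Seq
Seq :: E
Seq :: E :: E
Seq :: E :: E :: E
Seq :: E :: E :: E :: E
E :: E :: E :: E :: E
x :: E :: E :: E :: E
x :: x :: E :: E :: E
x :: x :: x :: E :: E
x :: x :: x :: n :: E
x :: x :: x :: n :: x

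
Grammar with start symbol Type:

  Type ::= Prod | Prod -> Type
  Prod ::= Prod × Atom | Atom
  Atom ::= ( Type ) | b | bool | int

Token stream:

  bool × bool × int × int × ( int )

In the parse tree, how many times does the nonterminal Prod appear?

[Type [Prod [Prod [Prod [Prod [Prod [Atom bool]] × [Atom bool]] × [Atom int]] × [Atom int]] × [Atom ( [Type [Prod [Atom int]]] )]]]

6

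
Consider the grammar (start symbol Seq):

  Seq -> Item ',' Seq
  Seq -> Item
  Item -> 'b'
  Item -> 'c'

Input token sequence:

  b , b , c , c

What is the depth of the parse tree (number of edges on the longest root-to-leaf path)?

[Seq [Item b] , [Seq [Item b] , [Seq [Item c] , [Seq [Item c]]]]]

5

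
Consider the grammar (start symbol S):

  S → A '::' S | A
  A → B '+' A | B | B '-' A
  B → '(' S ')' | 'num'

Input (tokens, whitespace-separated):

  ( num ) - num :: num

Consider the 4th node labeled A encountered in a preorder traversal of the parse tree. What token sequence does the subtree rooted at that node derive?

num

[S [A [B ( [S [A [B num]]] )] - [A [B num]]] :: [S [A [B num]]]]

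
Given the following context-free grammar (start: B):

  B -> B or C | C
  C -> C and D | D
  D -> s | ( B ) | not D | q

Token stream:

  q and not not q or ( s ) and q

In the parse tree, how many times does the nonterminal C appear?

[B [B [C [C [D q]] and [D not [D not [D q]]]]] or [C [C [D ( [B [C [D s]]] )]] and [D q]]]

5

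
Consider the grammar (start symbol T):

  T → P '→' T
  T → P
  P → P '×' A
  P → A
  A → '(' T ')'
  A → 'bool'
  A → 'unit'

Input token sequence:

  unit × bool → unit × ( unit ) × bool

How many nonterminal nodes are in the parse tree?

[T [P [P [A unit]] × [A bool]] → [T [P [P [P [A unit]] × [A ( [T [P [A unit]]] )]] × [A bool]]]]

15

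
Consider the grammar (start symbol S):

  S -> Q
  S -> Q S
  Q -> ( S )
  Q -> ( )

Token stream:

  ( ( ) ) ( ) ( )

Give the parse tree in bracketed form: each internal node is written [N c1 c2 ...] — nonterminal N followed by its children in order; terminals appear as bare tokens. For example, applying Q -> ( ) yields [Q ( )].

[S [Q ( [S [Q ( )]] )] [S [Q ( )] [S [Q ( )]]]]

S
Q S
( S ) S
( Q ) S
( ( ) ) S
( ( ) ) Q S
( ( ) ) ( ) S
( ( ) ) ( ) Q
( ( ) ) ( ) ( )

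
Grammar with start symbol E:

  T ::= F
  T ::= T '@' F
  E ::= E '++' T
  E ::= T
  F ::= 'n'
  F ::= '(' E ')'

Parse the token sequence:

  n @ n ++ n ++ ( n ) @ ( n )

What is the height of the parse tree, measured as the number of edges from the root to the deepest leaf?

7

[E [E [E [T [T [F n]] @ [F n]]] ++ [T [F n]]] ++ [T [T [F ( [E [T [F n]]] )]] @ [F ( [E [T [F n]]] )]]]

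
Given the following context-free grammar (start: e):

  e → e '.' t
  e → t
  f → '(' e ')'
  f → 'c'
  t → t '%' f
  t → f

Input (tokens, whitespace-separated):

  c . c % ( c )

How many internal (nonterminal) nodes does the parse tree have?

[e [e [t [f c]]] . [t [t [f c]] % [f ( [e [t [f c]]] )]]]

11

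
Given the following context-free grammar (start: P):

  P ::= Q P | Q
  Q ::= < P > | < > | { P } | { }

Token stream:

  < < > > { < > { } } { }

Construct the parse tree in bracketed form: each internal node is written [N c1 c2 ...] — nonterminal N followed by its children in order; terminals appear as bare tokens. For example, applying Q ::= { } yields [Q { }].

[P [Q < [P [Q < >]] >] [P [Q { [P [Q < >] [P [Q { }]]] }] [P [Q { }]]]]

P
Q P
< P > P
< Q > P
< < > > P
< < > > Q P
< < > > { P } P
< < > > { Q P } P
< < > > { < > P } P
< < > > { < > Q } P
< < > > { < > { } } P
< < > > { < > { } } Q
< < > > { < > { } } { }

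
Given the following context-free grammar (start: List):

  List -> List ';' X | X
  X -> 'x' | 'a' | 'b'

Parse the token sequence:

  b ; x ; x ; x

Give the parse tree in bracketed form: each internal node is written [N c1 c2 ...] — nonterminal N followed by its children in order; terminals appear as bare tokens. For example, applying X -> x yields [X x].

List
List ; X
List ; X ; X
List ; X ; X ; X
X ; X ; X ; X
b ; X ; X ; X
b ; x ; X ; X
b ; x ; x ; X
b ; x ; x ; x

[List [List [List [List [X b]] ; [X x]] ; [X x]] ; [X x]]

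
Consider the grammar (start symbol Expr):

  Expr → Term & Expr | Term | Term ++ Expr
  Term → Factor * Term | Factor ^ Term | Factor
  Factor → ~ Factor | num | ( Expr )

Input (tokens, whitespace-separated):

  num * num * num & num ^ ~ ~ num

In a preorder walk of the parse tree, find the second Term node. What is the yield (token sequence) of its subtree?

num * num

[Expr [Term [Factor num] * [Term [Factor num] * [Term [Factor num]]]] & [Expr [Term [Factor num] ^ [Term [Factor ~ [Factor ~ [Factor num]]]]]]]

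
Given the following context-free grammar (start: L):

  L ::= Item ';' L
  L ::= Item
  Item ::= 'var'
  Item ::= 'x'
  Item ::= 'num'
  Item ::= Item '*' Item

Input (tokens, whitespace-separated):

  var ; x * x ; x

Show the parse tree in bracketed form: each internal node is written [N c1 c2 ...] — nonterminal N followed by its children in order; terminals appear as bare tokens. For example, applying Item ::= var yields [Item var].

L
Item ; L
var ; L
var ; Item ; L
var ; Item * Item ; L
var ; x * Item ; L
var ; x * x ; L
var ; x * x ; Item
var ; x * x ; x

[L [Item var] ; [L [Item [Item x] * [Item x]] ; [L [Item x]]]]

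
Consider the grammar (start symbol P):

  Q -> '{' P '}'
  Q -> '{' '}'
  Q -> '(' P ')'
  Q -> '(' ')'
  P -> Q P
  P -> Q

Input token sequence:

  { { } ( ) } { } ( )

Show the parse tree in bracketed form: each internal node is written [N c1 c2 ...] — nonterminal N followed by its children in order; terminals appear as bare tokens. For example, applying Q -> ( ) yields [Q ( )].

P
Q P
{ P } P
{ Q P } P
{ { } P } P
{ { } Q } P
{ { } ( ) } P
{ { } ( ) } Q P
{ { } ( ) } { } P
{ { } ( ) } { } Q
{ { } ( ) } { } ( )

[P [Q { [P [Q { }] [P [Q ( )]]] }] [P [Q { }] [P [Q ( )]]]]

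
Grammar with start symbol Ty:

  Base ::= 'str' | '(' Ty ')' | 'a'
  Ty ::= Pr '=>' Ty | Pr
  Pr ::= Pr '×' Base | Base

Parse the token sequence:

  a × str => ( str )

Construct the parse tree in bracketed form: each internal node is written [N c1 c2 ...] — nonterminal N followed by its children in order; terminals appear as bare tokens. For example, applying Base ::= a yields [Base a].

Ty
Pr => Ty
Pr × Base => Ty
Base × Base => Ty
a × Base => Ty
a × str => Ty
a × str => Pr
a × str => Base
a × str => ( Ty )
a × str => ( Pr )
a × str => ( Base )
a × str => ( str )

[Ty [Pr [Pr [Base a]] × [Base str]] => [Ty [Pr [Base ( [Ty [Pr [Base str]]] )]]]]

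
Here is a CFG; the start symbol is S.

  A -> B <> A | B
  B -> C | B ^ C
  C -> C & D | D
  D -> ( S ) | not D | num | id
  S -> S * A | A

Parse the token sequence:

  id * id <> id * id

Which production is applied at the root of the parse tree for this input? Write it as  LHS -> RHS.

S -> S * A

[S [S [S [A [B [C [D id]]]]] * [A [B [C [D id]]] <> [A [B [C [D id]]]]]] * [A [B [C [D id]]]]]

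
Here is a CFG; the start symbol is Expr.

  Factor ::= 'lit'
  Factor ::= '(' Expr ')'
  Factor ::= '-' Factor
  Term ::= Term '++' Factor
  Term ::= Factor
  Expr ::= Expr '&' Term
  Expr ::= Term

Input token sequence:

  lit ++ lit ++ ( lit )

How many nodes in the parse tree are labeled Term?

[Expr [Term [Term [Term [Factor lit]] ++ [Factor lit]] ++ [Factor ( [Expr [Term [Factor lit]]] )]]]

4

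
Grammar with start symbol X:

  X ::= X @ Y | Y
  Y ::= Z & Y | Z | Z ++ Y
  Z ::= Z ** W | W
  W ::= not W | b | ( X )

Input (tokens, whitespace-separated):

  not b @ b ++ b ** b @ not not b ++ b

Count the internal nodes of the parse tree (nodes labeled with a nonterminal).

23

[X [X [X [Y [Z [W not [W b]]]]] @ [Y [Z [W b]] ++ [Y [Z [Z [W b]] ** [W b]]]]] @ [Y [Z [W not [W not [W b]]]] ++ [Y [Z [W b]]]]]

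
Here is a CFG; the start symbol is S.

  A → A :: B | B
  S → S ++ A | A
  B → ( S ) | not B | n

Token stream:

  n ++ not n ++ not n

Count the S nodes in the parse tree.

[S [S [S [A [B n]]] ++ [A [B not [B n]]]] ++ [A [B not [B n]]]]

3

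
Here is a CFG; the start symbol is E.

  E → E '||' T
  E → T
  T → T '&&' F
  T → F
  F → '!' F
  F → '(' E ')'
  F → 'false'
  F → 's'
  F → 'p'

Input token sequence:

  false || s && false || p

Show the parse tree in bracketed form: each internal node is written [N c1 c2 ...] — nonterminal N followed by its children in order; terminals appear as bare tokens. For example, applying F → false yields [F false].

[E [E [E [T [F false]]] || [T [T [F s]] && [F false]]] || [T [F p]]]

E
E || T
E || T || T
T || T || T
F || T || T
false || T || T
false || T && F || T
false || F && F || T
false || s && F || T
false || s && false || T
false || s && false || F
false || s && false || p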